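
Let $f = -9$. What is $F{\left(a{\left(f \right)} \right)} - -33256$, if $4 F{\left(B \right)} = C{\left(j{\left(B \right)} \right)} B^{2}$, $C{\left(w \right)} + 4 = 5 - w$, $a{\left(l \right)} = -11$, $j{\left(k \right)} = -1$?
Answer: $\frac{66633}{2} \approx 33317.0$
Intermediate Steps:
$C{\left(w \right)} = 1 - w$ ($C{\left(w \right)} = -4 - \left(-5 + w\right) = 1 - w$)
$F{\left(B \right)} = \frac{B^{2}}{2}$ ($F{\left(B \right)} = \frac{\left(1 - -1\right) B^{2}}{4} = \frac{\left(1 + 1\right) B^{2}}{4} = \frac{2 B^{2}}{4} = \frac{B^{2}}{2}$)
$F{\left(a{\left(f \right)} \right)} - -33256 = \frac{\left(-11\right)^{2}}{2} - -33256 = \frac{1}{2} \cdot 121 + 33256 = \frac{121}{2} + 33256 = \frac{66633}{2}$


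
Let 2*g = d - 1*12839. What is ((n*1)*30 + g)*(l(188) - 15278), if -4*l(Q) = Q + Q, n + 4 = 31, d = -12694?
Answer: 183795318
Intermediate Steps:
n = 27 (n = -4 + 31 = 27)
l(Q) = -Q/2 (l(Q) = -(Q + Q)/4 = -Q/2)
g = -25533/2 (g = (-12694 - 1*12839)/2 = (-12694 - 12839)/2 = (½)*(-25533) = -25533/2 ≈ -12767.)
((n*1)*30 + g)*(l(188) - 15278) = ((27*1)*30 - 25533/2)*(-½*188 - 15278) = (27*30 - 25533/2)*(-94 - 15278) = (810 - 25533/2)*(-15372) = -23913/2*(-15372) = 183795318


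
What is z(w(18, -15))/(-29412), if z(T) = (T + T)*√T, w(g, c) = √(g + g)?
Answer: -√6/2451 ≈ -0.00099938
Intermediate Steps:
w(g, c) = √2*√g (w(g, c) = √(2*g) = √2*√g)
z(T) = 2*T^(3/2) (z(T) = (2*T)*√T = 2*T^(3/2))
z(w(18, -15))/(-29412) = (2*(√2*√18)^(3/2))/(-29412) = (2*(√2*(3*√2))^(3/2))*(-1/29412) = (2*6^(3/2))*(-1/29412) = (2*(6*√6))*(-1/29412) = (12*√6)*(-1/29412) = -√6/2451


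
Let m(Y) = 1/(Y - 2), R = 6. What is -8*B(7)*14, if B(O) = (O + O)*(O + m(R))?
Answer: -11368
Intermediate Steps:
m(Y) = 1/(-2 + Y)
B(O) = 2*O*(¼ + O) (B(O) = (O + O)*(O + 1/(-2 + 6)) = (2*O)*(O + 1/4) = (2*O)*(O + ¼) = (2*O)*(¼ + O) = 2*O*(¼ + O))
-8*B(7)*14 = -4*7*(1 + 4*7)*14 = -4*7*(1 + 28)*14 = -4*7*29*14 = -8*203/2*14 = -812*14 = -11368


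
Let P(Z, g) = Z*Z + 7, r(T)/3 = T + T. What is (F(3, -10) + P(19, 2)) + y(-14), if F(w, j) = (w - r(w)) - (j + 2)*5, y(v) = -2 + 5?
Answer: 396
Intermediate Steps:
y(v) = 3
r(T) = 6*T (r(T) = 3*(T + T) = 3*(2*T) = 6*T)
P(Z, g) = 7 + Z² (P(Z, g) = Z² + 7 = 7 + Z²)
F(w, j) = -10 - 5*j - 5*w (F(w, j) = (w - 6*w) - (j + 2)*5 = (w - 6*w) - (2 + j)*5 = -5*w - (10 + 5*j) = -5*w + (-10 - 5*j) = -10 - 5*j - 5*w)
(F(3, -10) + P(19, 2)) + y(-14) = ((-10 - 5*(-10) - 5*3) + (7 + 19²)) + 3 = ((-10 + 50 - 15) + (7 + 361)) + 3 = (25 + 368) + 3 = 393 + 3 = 396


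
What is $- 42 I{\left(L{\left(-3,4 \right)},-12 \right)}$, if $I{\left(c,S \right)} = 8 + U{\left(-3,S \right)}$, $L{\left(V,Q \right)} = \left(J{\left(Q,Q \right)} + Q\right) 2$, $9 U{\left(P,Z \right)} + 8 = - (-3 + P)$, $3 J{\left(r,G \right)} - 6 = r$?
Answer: $- \frac{980}{3} \approx -326.67$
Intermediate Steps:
$J{\left(r,G \right)} = 2 + \frac{r}{3}$
$U{\left(P,Z \right)} = - \frac{5}{9} - \frac{P}{9}$ ($U{\left(P,Z \right)} = - \frac{8}{9} + \frac{\left(-1\right) \left(-3 + P\right)}{9} = - \frac{8}{9} + \frac{3 - P}{9} = - \frac{8}{9} - \left(- \frac{1}{3} + \frac{P}{9}\right) = - \frac{5}{9} - \frac{P}{9}$)
$L{\left(V,Q \right)} = 4 + \frac{8 Q}{3}$ ($L{\left(V,Q \right)} = \left(\left(2 + \frac{Q}{3}\right) + Q\right) 2 = \left(2 + \frac{4 Q}{3}\right) 2 = 4 + \frac{8 Q}{3}$)
$I{\left(c,S \right)} = \frac{70}{9}$ ($I{\left(c,S \right)} = 8 - \frac{2}{9} = \frac{70}{9}$)
$- 42 I{\left(L{\left(-3,4 \right)},-12 \right)} = \left(-42\right) \frac{70}{9} = - \frac{980}{3}$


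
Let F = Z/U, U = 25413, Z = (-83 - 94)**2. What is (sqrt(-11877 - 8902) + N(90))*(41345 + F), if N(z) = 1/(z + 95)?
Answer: 350243938/1567135 + 350243938*I*sqrt(20779)/8471 ≈ 223.49 + 5.96e+6*I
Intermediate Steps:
N(z) = 1/(95 + z)
Z = 31329 (Z = (-177)**2 = 31329)
F = 10443/8471 (F = 31329/25413 = 31329*(1/25413) = 10443/8471 ≈ 1.2328)
(sqrt(-11877 - 8902) + N(90))*(41345 + F) = (sqrt(-11877 - 8902) + 1/(95 + 90))*(41345 + 10443/8471) = (sqrt(-20779) + 1/185)*(350243938/8471) = (I*sqrt(20779) + 1/185)*(350243938/8471) = (1/185 + I*sqrt(20779))*(350243938/8471) = 350243938/1567135 + 350243938*I*sqrt(20779)/8471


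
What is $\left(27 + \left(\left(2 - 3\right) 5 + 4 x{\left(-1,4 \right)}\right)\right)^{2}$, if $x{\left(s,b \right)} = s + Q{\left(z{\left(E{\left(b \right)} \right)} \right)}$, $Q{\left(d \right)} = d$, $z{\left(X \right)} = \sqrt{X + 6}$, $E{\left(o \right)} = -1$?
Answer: $404 + 144 \sqrt{5} \approx 725.99$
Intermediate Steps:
$z{\left(X \right)} = \sqrt{6 + X}$
$x{\left(s,b \right)} = s + \sqrt{5}$ ($x{\left(s,b \right)} = s + \sqrt{6 - 1} = s + \sqrt{5}$)
$\left(27 + \left(\left(2 - 3\right) 5 + 4 x{\left(-1,4 \right)}\right)\right)^{2} = \left(27 + \left(\left(2 - 3\right) 5 + 4 \left(-1 + \sqrt{5}\right)\right)\right)^{2} = \left(27 - \left(9 - 4 \sqrt{5}\right)\right)^{2} = \left(18 + 4 \sqrt{5}\right)^{2}$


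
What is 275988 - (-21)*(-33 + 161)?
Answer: 278676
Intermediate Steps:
275988 - (-21)*(-33 + 161) = 275988 - (-21)*128 = 275988 - 1*(-2688) = 275988 + 2688 = 278676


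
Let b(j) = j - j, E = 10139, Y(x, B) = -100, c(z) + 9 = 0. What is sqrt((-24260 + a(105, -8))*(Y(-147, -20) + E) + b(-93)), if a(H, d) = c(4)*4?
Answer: 2*I*sqrt(60976886) ≈ 15618.0*I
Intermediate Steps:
c(z) = -9 (c(z) = -9 + 0 = -9)
a(H, d) = -36 (a(H, d) = -9*4 = -36)
b(j) = 0
sqrt((-24260 + a(105, -8))*(Y(-147, -20) + E) + b(-93)) = sqrt((-24260 - 36)*(-100 + 10139) + 0) = sqrt(-24296*10039 + 0) = sqrt(-243907544 + 0) = sqrt(-243907544) = 2*I*sqrt(60976886)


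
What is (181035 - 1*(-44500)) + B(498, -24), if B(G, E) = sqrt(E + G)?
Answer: 225535 + sqrt(474) ≈ 2.2556e+5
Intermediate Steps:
(181035 - 1*(-44500)) + B(498, -24) = (181035 - 1*(-44500)) + sqrt(-24 + 498) = (181035 + 44500) + sqrt(474) = 225535 + sqrt(474)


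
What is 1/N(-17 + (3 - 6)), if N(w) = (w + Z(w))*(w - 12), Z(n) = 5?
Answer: 1/480 ≈ 0.0020833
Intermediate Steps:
N(w) = (-12 + w)*(5 + w) (N(w) = (w + 5)*(w - 12) = (5 + w)*(-12 + w) = (-12 + w)*(5 + w))
1/N(-17 + (3 - 6)) = 1/(-60 + (-17 + (3 - 6))**2 - 7*(-17 + (3 - 6))) = 1/(-60 + (-17 - 3)**2 - 7*(-17 - 3)) = 1/(-60 + (-20)**2 - 7*(-20)) = 1/(-60 + 400 + 140) = 1/480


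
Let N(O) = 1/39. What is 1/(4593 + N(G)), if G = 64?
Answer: 39/179128 ≈ 0.00021772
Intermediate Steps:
N(O) = 1/39
1/(4593 + N(G)) = 1/(4593 + 1/39) = 1/(179128/39) = 39/179128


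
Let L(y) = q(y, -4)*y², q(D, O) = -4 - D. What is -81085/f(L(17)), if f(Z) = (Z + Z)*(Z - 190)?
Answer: -81085/75971742 ≈ -0.0010673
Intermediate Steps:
L(y) = y²*(-4 - y) (L(y) = (-4 - y)*y² = y²*(-4 - y))
f(Z) = 2*Z*(-190 + Z) (f(Z) = (2*Z)*(-190 + Z) = 2*Z*(-190 + Z))
-81085/f(L(17)) = -81085*1/(578*(-190 + 17²*(-4 - 1*17))*(-4 - 1*17)) = -81085*1/(578*(-190 + 289*(-4 - 17))*(-4 - 17)) = -81085*(-1/(12138*(-190 + 289*(-21)))) = -81085*(-1/(12138*(-190 - 6069))) = -81085/(2*(-6069)*(-6259)) = -81085/75971742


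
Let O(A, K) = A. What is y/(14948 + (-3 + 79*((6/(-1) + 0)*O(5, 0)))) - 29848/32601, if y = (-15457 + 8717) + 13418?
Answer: -157629122/409957575 ≈ -0.38450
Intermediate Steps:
y = 6678 (y = -6740 + 13418 = 6678)
y/(14948 + (-3 + 79*((6/(-1) + 0)*O(5, 0)))) - 29848/32601 = 6678/(14948 + (-3 + 79*((6/(-1) + 0)*5))) - 29848/32601 = 6678/(14948 + (-3 + 79*((6*(-1) + 0)*5))) - 29848*1/32601 = 6678/(14948 + (-3 + 79*((-6 + 0)*5))) - 29848/32601 = 6678/(14948 + (-3 + 79*(-6*5))) - 29848/32601 = 6678/(14948 + (-3 + 79*(-30))) - 29848/32601 = 6678/(14948 + (-3 - 2370)) - 29848/32601 = 6678/(14948 - 2373) - 29848/32601 = 6678/12575 - 29848/32601 = -157629122/409957575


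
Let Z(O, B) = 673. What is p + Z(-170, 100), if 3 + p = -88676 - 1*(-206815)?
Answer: 118809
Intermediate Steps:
p = 118136 (p = -3 + (-88676 - 1*(-206815)) = -3 + (-88676 + 206815) = -3 + 118139 = 118136)
p + Z(-170, 100) = 118136 + 673 = 118809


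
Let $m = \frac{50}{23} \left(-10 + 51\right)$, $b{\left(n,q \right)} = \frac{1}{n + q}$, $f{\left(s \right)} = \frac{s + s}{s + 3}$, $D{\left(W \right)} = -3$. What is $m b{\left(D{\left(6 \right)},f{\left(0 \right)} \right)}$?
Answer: $- \frac{2050}{69} \approx -29.71$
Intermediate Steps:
$f{\left(s \right)} = \frac{2 s}{3 + s}$
$m = \frac{2050}{23}$ ($m = 50 \cdot \frac{1}{23} \cdot 41 = \frac{50}{23} \cdot 41 = \frac{2050}{23} \approx 89.13$)
$m b{\left(D{\left(6 \right)},f{\left(0 \right)} \right)} = \frac{2050}{23 \left(-3 + 2 \cdot 0 \frac{1}{3 + 0}\right)} = \frac{2050}{23 \left(-3 + 2 \cdot 0 \cdot \frac{1}{3}\right)} = \frac{2050}{23 \left(-3 + 0\right)} = \frac{2050}{23 \left(-3\right)} = \frac{2050}{23} \left(- \frac{1}{3}\right) = - \frac{2050}{69}$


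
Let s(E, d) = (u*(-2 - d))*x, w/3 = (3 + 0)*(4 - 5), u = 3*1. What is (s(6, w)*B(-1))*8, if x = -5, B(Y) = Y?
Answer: 840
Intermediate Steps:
u = 3
w = -9 (w = 3*((3 + 0)*(4 - 5)) = 3*(3*(-1)) = 3*(-3) = -9)
s(E, d) = 30 + 15*d (s(E, d) = (3*(-2 - d))*(-5) = (-6 - 3*d)*(-5) = 30 + 15*d)
(s(6, w)*B(-1))*8 = ((30 + 15*(-9))*(-1))*8 = ((30 - 135)*(-1))*8 = -105*(-1)*8 = 105*8 = 840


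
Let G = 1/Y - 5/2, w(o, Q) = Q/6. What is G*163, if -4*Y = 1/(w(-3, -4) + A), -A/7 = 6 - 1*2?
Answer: 109699/6 ≈ 18283.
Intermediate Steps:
w(o, Q) = Q/6 (w(o, Q) = Q*(⅙) = Q/6)
A = -28 (A = -7*(6 - 1*2) = -7*(6 - 2) = -7*4 = -28)
Y = 3/344 (Y = -1/(4*((⅙)*(-4) - 28)) = -1/(4*(-⅔ - 28)) = -1/(4*(-86/3)) = -¼*(-3/86) = 3/344 ≈ 0.0087209)
G = 673/6 (G = 1/(3/344) - 5/2 = 1*(344/3) - 5*½ = 344/3 - 5/2 = 673/6 ≈ 112.17)
G*163 = (673/6)*163 = 109699/6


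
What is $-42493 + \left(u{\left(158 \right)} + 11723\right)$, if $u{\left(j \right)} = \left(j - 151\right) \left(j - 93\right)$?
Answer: $-30315$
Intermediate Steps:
$u{\left(j \right)} = \left(-151 + j\right) \left(-93 + j\right)$
$-42493 + \left(u{\left(158 \right)} + 11723\right) = -42493 + \left(\left(14043 + 158^{2} - 38552\right) + 11723\right) = -42493 + \left(\left(14043 + 24964 - 38552\right) + 11723\right) = -42493 + \left(455 + 11723\right) = -42493 + 12178 = -30315$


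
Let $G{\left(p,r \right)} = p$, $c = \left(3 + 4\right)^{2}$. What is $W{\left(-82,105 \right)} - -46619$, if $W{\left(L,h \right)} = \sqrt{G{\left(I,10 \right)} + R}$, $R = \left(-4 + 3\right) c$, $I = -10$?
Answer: $46619 + i \sqrt{59} \approx 46619.0 + 7.6811 i$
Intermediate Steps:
$c = 49$ ($c = 7^{2} = 49$)
$R = -49$ ($R = \left(-4 + 3\right) 49 = \left(-1\right) 49 = -49$)
$W{\left(L,h \right)} = i \sqrt{59}$ ($W{\left(L,h \right)} = \sqrt{-10 - 49} = \sqrt{-59} = i \sqrt{59}$)
$W{\left(-82,105 \right)} - -46619 = i \sqrt{59} - -46619 = i \sqrt{59} + 46619 = 46619 + i \sqrt{59}$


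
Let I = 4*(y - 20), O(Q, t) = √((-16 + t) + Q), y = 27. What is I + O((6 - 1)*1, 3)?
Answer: 28 + 2*I*√2 ≈ 28.0 + 2.8284*I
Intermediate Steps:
O(Q, t) = √(-16 + Q + t)
I = 28 (I = 4*(27 - 20) = 4*7 = 28)
I + O((6 - 1)*1, 3) = 28 + √(-16 + (6 - 1)*1 + 3) = 28 + √(-16 + 5*1 + 3) = 28 + √(-16 + 5 + 3) = 28 + √(-8) = 28 + 2*I*√2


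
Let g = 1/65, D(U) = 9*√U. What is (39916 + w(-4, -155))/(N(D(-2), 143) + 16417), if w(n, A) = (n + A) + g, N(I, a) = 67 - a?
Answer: 861402/354055 ≈ 2.4330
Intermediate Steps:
g = 1/65 ≈ 0.015385
w(n, A) = 1/65 + A + n (w(n, A) = (n + A) + 1/65 = (A + n) + 1/65 = 1/65 + A + n)
(39916 + w(-4, -155))/(N(D(-2), 143) + 16417) = (39916 + (1/65 - 155 - 4))/((67 - 1*143) + 16417) = (39916 - 10334/65)/((67 - 143) + 16417) = 2584206/(65*(-76 + 16417)) = (2584206/65)/16341 = (2584206/65)*(1/16341) = 861402/354055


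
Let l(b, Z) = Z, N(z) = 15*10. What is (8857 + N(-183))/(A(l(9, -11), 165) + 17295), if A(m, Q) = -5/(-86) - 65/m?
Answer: 8520622/16366715 ≈ 0.52061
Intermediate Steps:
N(z) = 150
A(m, Q) = 5/86 - 65/m (A(m, Q) = -5*(-1/86) - 65/m = 5/86 - 65/m)
(8857 + N(-183))/(A(l(9, -11), 165) + 17295) = (8857 + 150)/((5/86 - 65/(-11)) + 17295) = 9007/((5/86 - 65*(-1/11)) + 17295) = 9007/((5/86 + 65/11) + 17295) = 9007/(5645/946 + 17295) = 9007/(16366715/946) = 9007*(946/16366715) = 8520622/16366715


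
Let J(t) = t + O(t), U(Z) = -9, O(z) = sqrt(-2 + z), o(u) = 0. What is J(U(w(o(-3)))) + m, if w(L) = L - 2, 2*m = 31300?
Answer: 15641 + I*sqrt(11) ≈ 15641.0 + 3.3166*I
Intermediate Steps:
m = 15650 (m = (1/2)*31300 = 15650)
w(L) = -2 + L
J(t) = t + sqrt(-2 + t)
J(U(w(o(-3)))) + m = (-9 + sqrt(-2 - 9)) + 15650 = (-9 + sqrt(-11)) + 15650 = (-9 + I*sqrt(11)) + 15650 = 15641 + I*sqrt(11)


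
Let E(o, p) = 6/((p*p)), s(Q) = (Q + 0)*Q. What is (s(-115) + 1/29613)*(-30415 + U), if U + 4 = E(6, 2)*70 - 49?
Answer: -3963706723046/9871 ≈ -4.0155e+8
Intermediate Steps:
s(Q) = Q² (s(Q) = Q*Q = Q²)
E(o, p) = 6/p² (E(o, p) = 6/(p²) = 6/p²)
U = 52 (U = -4 + ((6/2²)*70 - 49) = -4 + ((6*(¼))*70 - 49) = -4 + ((3/2)*70 - 49) = -4 + (105 - 49) = -4 + 56 = 52)
(s(-115) + 1/29613)*(-30415 + U) = ((-115)² + 1/29613)*(-30415 + 52) = (13225 + 1/29613)*(-30363) = (391631926/29613)*(-30363) = -3963706723046/9871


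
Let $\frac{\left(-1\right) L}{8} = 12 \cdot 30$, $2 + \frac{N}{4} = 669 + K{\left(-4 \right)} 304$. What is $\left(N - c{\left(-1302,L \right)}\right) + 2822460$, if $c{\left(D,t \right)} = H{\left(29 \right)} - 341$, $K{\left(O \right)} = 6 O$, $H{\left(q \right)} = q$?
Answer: $2796256$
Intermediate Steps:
$N = -26516$ ($N = -8 + 4 \left(669 + 6 \left(-4\right) 304\right) = -8 + 4 \left(669 - 7296\right) = -8 + 4 \left(-6627\right) = -8 - 26508 = -26516$)
$L = -2880$ ($L = - 8 \cdot 12 \cdot 30 = \left(-8\right) 360 = -2880$)
$c{\left(D,t \right)} = -312$ ($c{\left(D,t \right)} = 29 - 341 = -312$)
$\left(N - c{\left(-1302,L \right)}\right) + 2822460 = \left(-26516 - -312\right) + 2822460 = \left(-26516 + 312\right) + 2822460 = -26204 + 2822460 = 2796256$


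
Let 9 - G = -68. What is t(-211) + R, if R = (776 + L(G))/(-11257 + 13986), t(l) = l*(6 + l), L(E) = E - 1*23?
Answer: 118043725/2729 ≈ 43255.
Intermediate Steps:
G = 77 (G = 9 - 1*(-68) = 9 + 68 = 77)
L(E) = -23 + E (L(E) = E - 23 = -23 + E)
R = 830/2729 (R = (776 + (-23 + 77))/(-11257 + 13986) = (776 + 54)/2729 = 830*(1/2729) = 830/2729 ≈ 0.30414)
t(-211) + R = -211*(6 - 211) + 830/2729 = -211*(-205) + 830/2729 = 43255 + 830/2729 = 118043725/2729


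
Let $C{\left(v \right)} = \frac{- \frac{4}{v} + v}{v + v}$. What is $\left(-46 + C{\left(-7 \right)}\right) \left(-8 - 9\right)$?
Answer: $\frac{75871}{98} \approx 774.19$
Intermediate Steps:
$C{\left(v \right)} = \frac{v - \frac{4}{v}}{2 v}$
$\left(-46 + C{\left(-7 \right)}\right) \left(-8 - 9\right) = \left(-46 + \left(\frac{1}{2} - \frac{2}{49}\right)\right) \left(-8 - 9\right) = \left(-46 + \left(\frac{1}{2} - \frac{2}{49}\right)\right) \left(-17\right) = \left(-46 + \frac{45}{98}\right) \left(-17\right) = \left(- \frac{4463}{98}\right) \left(-17\right) = \frac{75871}{98}$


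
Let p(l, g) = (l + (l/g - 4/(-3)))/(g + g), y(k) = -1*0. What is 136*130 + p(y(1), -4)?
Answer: 106079/6 ≈ 17680.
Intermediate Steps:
y(k) = 0
p(l, g) = (4/3 + l + l/g)/(2*g) (p(l, g) = (l + (l/g - 4*(-1/3)))/((2*g)) = (l + (l/g + 4/3))*(1/(2*g)) = (l + (4/3 + l/g))*(1/(2*g)) = (4/3 + l + l/g)*(1/(2*g)) = (4/3 + l + l/g)/(2*g))
136*130 + p(y(1), -4) = 136*130 + (1/6)*(3*0 - 4*(4 + 3*0))/(-4)**2 = 17680 + (1/6)*(1/16)*(0 - 4*(4 + 0)) = 17680 + (1/6)*(1/16)*(0 - 4*4) = 17680 + (1/6)*(1/16)*(0 - 16) = 17680 + (1/6)*(1/16)*(-16) = 17680 - 1/6 = 106079/6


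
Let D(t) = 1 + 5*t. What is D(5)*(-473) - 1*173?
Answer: -12471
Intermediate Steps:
D(5)*(-473) - 1*173 = (1 + 5*5)*(-473) - 1*173 = (1 + 25)*(-473) - 173 = 26*(-473) - 173 = -12298 - 173 = -12471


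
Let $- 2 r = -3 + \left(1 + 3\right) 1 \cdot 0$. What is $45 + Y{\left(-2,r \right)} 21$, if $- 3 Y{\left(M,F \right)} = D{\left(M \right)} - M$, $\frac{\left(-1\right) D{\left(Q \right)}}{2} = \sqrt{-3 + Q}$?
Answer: $31 + 14 i \sqrt{5} \approx 31.0 + 31.305 i$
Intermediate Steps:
$D{\left(Q \right)} = - 2 \sqrt{-3 + Q}$
$r = \frac{3}{2}$ ($r = - \frac{-3 + \left(1 + 3\right) 1 \cdot 0}{2} = - \frac{-3 + 4 \cdot 1 \cdot 0}{2} = - \frac{-3 + 4 \cdot 0}{2} = - \frac{-3 + 0}{2} = \left(- \frac{1}{2}\right) \left(-3\right) = \frac{3}{2} \approx 1.5$)
$Y{\left(M,F \right)} = \frac{M}{3} + \frac{2 \sqrt{-3 + M}}{3}$ ($Y{\left(M,F \right)} = - \frac{- 2 \sqrt{-3 + M} - M}{3} = - \frac{- M - 2 \sqrt{-3 + M}}{3} = \frac{M}{3} + \frac{2 \sqrt{-3 + M}}{3}$)
$45 + Y{\left(-2,r \right)} 21 = 45 + \left(\frac{1}{3} \left(-2\right) + \frac{2 \sqrt{-3 - 2}}{3}\right) 21 = 45 + \left(- \frac{2}{3} + \frac{2 \sqrt{-5}}{3}\right) 21 = 45 + \left(- \frac{2}{3} + \frac{2 i \sqrt{5}}{3}\right) 21 = 45 - \left(14 - 14 i \sqrt{5}\right) = 31 + 14 i \sqrt{5}$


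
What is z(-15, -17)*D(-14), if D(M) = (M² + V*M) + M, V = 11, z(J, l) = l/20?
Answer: -119/5 ≈ -23.800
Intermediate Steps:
z(J, l) = l/20 (z(J, l) = l*(1/20) = l/20)
D(M) = M² + 12*M (D(M) = (M² + 11*M) + M = M² + 12*M)
z(-15, -17)*D(-14) = ((1/20)*(-17))*(-14*(12 - 14)) = -(-119)*(-2)/10 = -17/20*28 = -119/5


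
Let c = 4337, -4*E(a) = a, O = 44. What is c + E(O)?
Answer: 4326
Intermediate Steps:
E(a) = -a/4
c + E(O) = 4337 - ¼*44 = 4337 - 11 = 4326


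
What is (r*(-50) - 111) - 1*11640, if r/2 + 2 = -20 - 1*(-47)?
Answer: -14251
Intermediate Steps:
r = 50 (r = -4 + 2*(-20 - 1*(-47)) = -4 + 2*(-20 + 47) = -4 + 2*27 = -4 + 54 = 50)
(r*(-50) - 111) - 1*11640 = (50*(-50) - 111) - 1*11640 = (-2500 - 111) - 11640 = -2611 - 11640 = -14251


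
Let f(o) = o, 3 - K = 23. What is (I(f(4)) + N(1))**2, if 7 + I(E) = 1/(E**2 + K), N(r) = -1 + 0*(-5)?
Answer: 1089/16 ≈ 68.063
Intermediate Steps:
N(r) = -1 (N(r) = -1 + 0 = -1)
K = -20 (K = 3 - 1*23 = 3 - 23 = -20)
I(E) = -7 + 1/(-20 + E**2) (I(E) = -7 + 1/(E**2 - 20) = -7 + 1/(-20 + E**2))
(I(f(4)) + N(1))**2 = ((141 - 7*4**2)/(-20 + 4**2) - 1)**2 = ((141 - 7*16)/(-20 + 16) - 1)**2 = ((141 - 112)/(-4) - 1)**2 = (-1/4*29 - 1)**2 = (-29/4 - 1)**2 = (-33/4)**2 = 1089/16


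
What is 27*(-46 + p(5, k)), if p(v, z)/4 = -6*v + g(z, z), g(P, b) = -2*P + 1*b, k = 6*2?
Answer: -5778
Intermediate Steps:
k = 12
g(P, b) = b - 2*P (g(P, b) = -2*P + b = b - 2*P)
p(v, z) = -24*v - 4*z (p(v, z) = 4*(-6*v + (z - 2*z)) = 4*(-6*v - z) = 4*(-z - 6*v) = -24*v - 4*z)
27*(-46 + p(5, k)) = 27*(-46 + (-24*5 - 4*12)) = 27*(-46 + (-120 - 48)) = 27*(-46 - 168) = 27*(-214) = -5778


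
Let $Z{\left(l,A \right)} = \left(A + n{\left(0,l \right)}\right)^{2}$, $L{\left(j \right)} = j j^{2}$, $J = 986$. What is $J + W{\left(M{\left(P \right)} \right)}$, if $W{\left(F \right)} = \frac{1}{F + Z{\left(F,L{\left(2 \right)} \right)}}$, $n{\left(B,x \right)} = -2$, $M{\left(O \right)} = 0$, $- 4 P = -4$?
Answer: $\frac{35497}{36} \approx 986.03$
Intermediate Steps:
$P = 1$ ($P = \left(- \frac{1}{4}\right) \left(-4\right) = 1$)
$L{\left(j \right)} = j^{3}$
$Z{\left(l,A \right)} = \left(-2 + A\right)^{2}$ ($Z{\left(l,A \right)} = \left(A - 2\right)^{2} = \left(-2 + A\right)^{2}$)
$W{\left(F \right)} = \frac{1}{36 + F}$ ($W{\left(F \right)} = \frac{1}{F + \left(-2 + 2^{3}\right)^{2}} = \frac{1}{F + \left(-2 + 8\right)^{2}} = \frac{1}{F + 6^{2}} = \frac{1}{F + 36} = \frac{1}{36 + F}$)
$J + W{\left(M{\left(P \right)} \right)} = 986 + \frac{1}{36 + 0} = 986 + \frac{1}{36} = \frac{35497}{36}$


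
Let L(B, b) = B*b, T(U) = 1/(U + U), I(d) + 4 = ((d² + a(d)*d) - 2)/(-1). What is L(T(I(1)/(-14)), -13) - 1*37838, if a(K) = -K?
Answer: -75767/2 ≈ -37884.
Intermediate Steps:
I(d) = -2 (I(d) = -4 + ((d² + (-d)*d) - 2)/(-1) = -4 + ((d² - d²) - 2)*(-1) = -4 + (0 - 2)*(-1) = -4 - 2*(-1) = -4 + 2 = -2)
T(U) = 1/(2*U)
L(T(I(1)/(-14)), -13) - 1*37838 = (1/(2*((-2/(-14)))))*(-13) - 1*37838 = (1/(2*((-2*(-1/14)))))*(-13) - 37838 = (1/(2*(⅐)))*(-13) - 37838 = ((½)*7)*(-13) - 37838 = (7/2)*(-13) - 37838 = -91/2 - 37838 = -75767/2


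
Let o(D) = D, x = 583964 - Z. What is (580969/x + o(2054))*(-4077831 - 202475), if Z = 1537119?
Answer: -8377412339296706/953155 ≈ -8.7891e+9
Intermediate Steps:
x = -953155 (x = 583964 - 1*1537119 = 583964 - 1537119 = -953155)
(580969/x + o(2054))*(-4077831 - 202475) = (580969/(-953155) + 2054)*(-4077831 - 202475) = (580969*(-1/953155) + 2054)*(-4280306) = (-580969/953155 + 2054)*(-4280306) = (1957199401/953155)*(-4280306) = -8377412339296706/953155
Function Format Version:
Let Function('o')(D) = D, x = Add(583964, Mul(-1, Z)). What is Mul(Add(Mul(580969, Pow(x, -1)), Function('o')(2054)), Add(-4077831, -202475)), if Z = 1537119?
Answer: Rational(-8377412339296706, 953155) ≈ -8.7891e+9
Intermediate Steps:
x = -953155 (x = Add(583964, Mul(-1, 1537119)) = Add(583964, -1537119) = -953155)
Mul(Add(Mul(580969, Pow(x, -1)), Function('o')(2054)), Add(-4077831, -202475)) = Mul(Add(Mul(580969, Pow(-953155, -1)), 2054), Add(-4077831, -202475)) = Mul(Add(Mul(580969, Rational(-1, 953155)), 2054), -4280306) = Mul(Add(Rational(-580969, 953155), 2054), -4280306) = Mul(Rational(1957199401, 953155), -4280306) = Rational(-8377412339296706, 953155)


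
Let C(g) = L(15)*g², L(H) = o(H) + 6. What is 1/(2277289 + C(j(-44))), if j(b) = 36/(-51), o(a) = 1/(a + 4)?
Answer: 5491/12504610459 ≈ 4.3912e-7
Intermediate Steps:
o(a) = 1/(4 + a)
j(b) = -12/17 (j(b) = 36*(-1/51) = -12/17)
L(H) = 6 + 1/(4 + H) (L(H) = 1/(4 + H) + 6 = 6 + 1/(4 + H))
C(g) = 115*g²/19 (C(g) = ((25 + 6*15)/(4 + 15))*g² = ((25 + 90)/19)*g² = ((1/19)*115)*g² = 115*g²/19)
1/(2277289 + C(j(-44))) = 1/(2277289 + 115*(-12/17)²/19) = 1/(2277289 + (115/19)*(144/289)) = 1/(2277289 + 16560/5491) = 1/(12504610459/5491) = 5491/12504610459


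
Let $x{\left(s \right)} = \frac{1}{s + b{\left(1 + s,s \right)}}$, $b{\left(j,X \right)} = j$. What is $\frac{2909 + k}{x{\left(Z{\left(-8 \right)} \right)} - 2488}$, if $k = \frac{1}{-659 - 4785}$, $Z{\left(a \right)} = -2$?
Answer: $- \frac{9501957}{8127892} \approx -1.1691$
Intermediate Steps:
$x{\left(s \right)} = \frac{1}{1 + 2 s}$ ($x{\left(s \right)} = \frac{1}{s + \left(1 + s\right)} = \frac{1}{1 + 2 s}$)
$k = - \frac{1}{5444}$ ($k = \frac{1}{-5444} = - \frac{1}{5444} \approx -0.00018369$)
$\frac{2909 + k}{x{\left(Z{\left(-8 \right)} \right)} - 2488} = \frac{2909 - \frac{1}{5444}}{\frac{1}{1 + 2 \left(-2\right)} - 2488} = \frac{15836595}{5444 \left(\frac{1}{1 - 4} - 2488\right)} = \frac{15836595}{5444 \left(\frac{1}{-3} - 2488\right)} = \frac{15836595}{5444 \left(- \frac{1}{3} - 2488\right)} = \frac{15836595}{5444 \left(- \frac{7465}{3}\right)} = \frac{15836595}{5444} \left(- \frac{3}{7465}\right) = - \frac{9501957}{8127892}$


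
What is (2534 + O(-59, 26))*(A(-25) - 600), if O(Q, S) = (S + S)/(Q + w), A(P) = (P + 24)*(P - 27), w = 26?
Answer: -45796360/33 ≈ -1.3878e+6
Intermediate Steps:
A(P) = (-27 + P)*(24 + P) (A(P) = (24 + P)*(-27 + P) = (-27 + P)*(24 + P))
O(Q, S) = 2*S/(26 + Q) (O(Q, S) = (S + S)/(Q + 26) = (2*S)/(26 + Q) = 2*S/(26 + Q))
(2534 + O(-59, 26))*(A(-25) - 600) = (2534 + 2*26/(26 - 59))*((-648 + (-25)² - 3*(-25)) - 600) = (2534 + 2*26/(-33))*((-648 + 625 + 75) - 600) = (2534 + 2*26*(-1/33))*(52 - 600) = (2534 - 52/33)*(-548) = (83570/33)*(-548) = -45796360/33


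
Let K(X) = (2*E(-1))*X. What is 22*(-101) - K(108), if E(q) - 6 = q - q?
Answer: -3518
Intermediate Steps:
E(q) = 6 (E(q) = 6 + (q - q) = 6 + 0 = 6)
K(X) = 12*X (K(X) = (2*6)*X = 12*X)
22*(-101) - K(108) = 22*(-101) - 12*108 = -2222 - 1*1296 = -2222 - 1296 = -3518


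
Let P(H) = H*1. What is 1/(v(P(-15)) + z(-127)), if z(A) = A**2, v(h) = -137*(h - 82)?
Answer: 1/29418 ≈ 3.3993e-5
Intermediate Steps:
P(H) = H
v(h) = 11234 - 137*h (v(h) = -137*(-82 + h) = 11234 - 137*h)
1/(v(P(-15)) + z(-127)) = 1/((11234 - 137*(-15)) + (-127)**2) = 1/((11234 + 2055) + 16129) = 1/(13289 + 16129) = 1/29418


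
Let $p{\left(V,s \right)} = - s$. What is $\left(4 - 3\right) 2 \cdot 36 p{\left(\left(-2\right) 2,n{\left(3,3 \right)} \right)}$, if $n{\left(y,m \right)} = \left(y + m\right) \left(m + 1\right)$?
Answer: $-1728$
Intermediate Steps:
$n{\left(y,m \right)} = \left(1 + m\right) \left(m + y\right)$ ($n{\left(y,m \right)} = \left(m + y\right) \left(1 + m\right) = \left(1 + m\right) \left(m + y\right)$)
$\left(4 - 3\right) 2 \cdot 36 p{\left(\left(-2\right) 2,n{\left(3,3 \right)} \right)} = \left(4 - 3\right) 2 \cdot 36 \left(- (3 + 3 + 3^{2} + 3 \cdot 3)\right) = 1 \cdot 2 \cdot 36 \left(- (3 + 3 + 9 + 9)\right) = 2 \cdot 36 \left(\left(-1\right) 24\right) = 72 \left(-24\right) = -1728$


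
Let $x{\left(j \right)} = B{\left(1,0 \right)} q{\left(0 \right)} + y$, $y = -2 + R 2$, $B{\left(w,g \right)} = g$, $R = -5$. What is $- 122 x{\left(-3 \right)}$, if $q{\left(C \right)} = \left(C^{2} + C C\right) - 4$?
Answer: $1464$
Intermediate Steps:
$q{\left(C \right)} = -4 + 2 C^{2}$ ($q{\left(C \right)} = \left(C^{2} + C^{2}\right) - 4 = 2 C^{2} - 4 = -4 + 2 C^{2}$)
$y = -12$ ($y = -2 - 10 = -12$)
$x{\left(j \right)} = -12$ ($x{\left(j \right)} = 0 \left(-4 + 2 \cdot 0^{2}\right) - 12 = 0 \left(-4 + 2 \cdot 0\right) - 12 = 0 \left(-4 + 0\right) - 12 = 0 \left(-4\right) - 12 = 0 - 12 = -12$)
$- 122 x{\left(-3 \right)} = \left(-122\right) \left(-12\right) = 1464$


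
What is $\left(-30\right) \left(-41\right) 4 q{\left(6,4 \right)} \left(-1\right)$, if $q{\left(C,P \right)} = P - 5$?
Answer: $4920$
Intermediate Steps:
$q{\left(C,P \right)} = -5 + P$ ($q{\left(C,P \right)} = P - 5 = -5 + P$)
$\left(-30\right) \left(-41\right) 4 q{\left(6,4 \right)} \left(-1\right) = \left(-30\right) \left(-41\right) 4 \left(-5 + 4\right) \left(-1\right) = 1230 \cdot 4 \left(-1\right) \left(-1\right) = 1230 \left(\left(-4\right) \left(-1\right)\right) = 1230 \cdot 4 = 4920$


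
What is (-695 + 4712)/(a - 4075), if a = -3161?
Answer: -1339/2412 ≈ -0.55514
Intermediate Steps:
(-695 + 4712)/(a - 4075) = (-695 + 4712)/(-3161 - 4075) = 4017/(-7236) = 4017*(-1/7236) = -1339/2412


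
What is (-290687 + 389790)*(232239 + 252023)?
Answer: 47991816986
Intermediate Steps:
(-290687 + 389790)*(232239 + 252023) = 99103*484262 = 47991816986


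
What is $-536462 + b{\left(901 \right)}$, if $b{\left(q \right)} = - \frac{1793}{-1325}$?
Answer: $- \frac{710810357}{1325} \approx -5.3646 \cdot 10^{5}$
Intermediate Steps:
$b{\left(q \right)} = \frac{1793}{1325}$ ($b{\left(q \right)} = \left(-1793\right) \left(- \frac{1}{1325}\right) = \frac{1793}{1325}$)
$-536462 + b{\left(901 \right)} = -536462 + \frac{1793}{1325} = - \frac{710810357}{1325}$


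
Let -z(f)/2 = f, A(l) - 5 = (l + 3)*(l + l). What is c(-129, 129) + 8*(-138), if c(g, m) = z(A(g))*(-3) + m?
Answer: 194103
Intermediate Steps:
A(l) = 5 + 2*l*(3 + l) (A(l) = 5 + (l + 3)*(l + l) = 5 + (3 + l)*(2*l) = 5 + 2*l*(3 + l))
z(f) = -2*f
c(g, m) = 30 + m + 12*g² + 36*g (c(g, m) = -2*(5 + 2*g² + 6*g)*(-3) + m = (-10 - 12*g - 4*g²)*(-3) + m = (30 + 12*g² + 36*g) + m = 30 + m + 12*g² + 36*g)
c(-129, 129) + 8*(-138) = (30 + 129 + 12*(-129)² + 36*(-129)) + 8*(-138) = (30 + 129 + 12*16641 - 4644) - 1104 = (30 + 129 + 199692 - 4644) - 1104 = 195207 - 1104 = 194103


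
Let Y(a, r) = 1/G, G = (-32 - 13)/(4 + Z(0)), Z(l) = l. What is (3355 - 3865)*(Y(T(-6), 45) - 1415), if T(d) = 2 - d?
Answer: 2165086/3 ≈ 7.2170e+5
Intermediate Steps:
G = -45/4 (G = (-32 - 13)/(4 + 0) = -45/4 ≈ -11.250)
Y(a, r) = -4/45 (Y(a, r) = 1/(-45/4) = -4/45)
(3355 - 3865)*(Y(T(-6), 45) - 1415) = (3355 - 3865)*(-4/45 - 1415) = -510*(-63679/45) = 2165086/3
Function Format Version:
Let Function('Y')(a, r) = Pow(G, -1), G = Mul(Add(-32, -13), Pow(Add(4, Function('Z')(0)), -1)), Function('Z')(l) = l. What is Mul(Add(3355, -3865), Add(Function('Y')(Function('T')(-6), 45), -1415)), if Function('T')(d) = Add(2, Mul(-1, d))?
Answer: Rational(2165086, 3) ≈ 7.2170e+5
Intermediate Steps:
G = Rational(-45, 4) (G = Mul(Add(-32, -13), Pow(Add(4, 0), -1)) = Mul(-45, Pow(4, -1)) = Mul(-45, Rational(1, 4)) = Rational(-45, 4) ≈ -11.250)
Function('Y')(a, r) = Rational(-4, 45) (Function('Y')(a, r) = Pow(Rational(-45, 4), -1) = Rational(-4, 45))
Mul(Add(3355, -3865), Add(Function('Y')(Function('T')(-6), 45), -1415)) = Mul(Add(3355, -3865), Add(Rational(-4, 45), -1415)) = Mul(-510, Rational(-63679, 45)) = Rational(2165086, 3)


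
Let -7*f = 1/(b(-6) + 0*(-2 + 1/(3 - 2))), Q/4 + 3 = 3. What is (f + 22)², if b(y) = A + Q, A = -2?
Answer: 95481/196 ≈ 487.15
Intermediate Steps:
Q = 0 (Q = -12 + 4*3 = -12 + 12 = 0)
b(y) = -2 (b(y) = -2 + 0 = -2)
f = 1/14 (f = -1/(7*(-2 + 0*(-2 + 1/(3 - 2)))) = -1/(7*(-2 + 0*(-2 + 1/1))) = -1/(7*(-2 + 0*(-2 + 1))) = -1/(7*(-2 + 0*(-1))) = -1/(7*(-2 + 0)) = -⅐/(-2) = -⅐*(-½) = 1/14 ≈ 0.071429)
(f + 22)² = (1/14 + 22)² = (309/14)² = 95481/196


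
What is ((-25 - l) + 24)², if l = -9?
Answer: 64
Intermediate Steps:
((-25 - l) + 24)² = ((-25 - 1*(-9)) + 24)² = ((-25 + 9) + 24)² = (-16 + 24)² = 8² = 64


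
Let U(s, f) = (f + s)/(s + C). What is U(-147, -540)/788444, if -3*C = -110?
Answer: 2061/260974964 ≈ 7.8973e-6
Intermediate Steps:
C = 110/3 (C = -⅓*(-110) = 110/3 ≈ 36.667)
U(s, f) = (f + s)/(110/3 + s) (U(s, f) = (f + s)/(s + 110/3) = (f + s)/(110/3 + s))
U(-147, -540)/788444 = (3*(-540 - 147)/(110 + 3*(-147)))/788444 = (3*(-687)/(110 - 441))*(1/788444) = (3*(-687)/(-331))*(1/788444) = (3*(-1/331)*(-687))*(1/788444) = (2061/331)*(1/788444) = 2061/260974964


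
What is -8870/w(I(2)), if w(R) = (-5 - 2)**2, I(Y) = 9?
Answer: -8870/49 ≈ -181.02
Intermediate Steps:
w(R) = 49 (w(R) = (-7)**2 = 49)
-8870/w(I(2)) = -8870/49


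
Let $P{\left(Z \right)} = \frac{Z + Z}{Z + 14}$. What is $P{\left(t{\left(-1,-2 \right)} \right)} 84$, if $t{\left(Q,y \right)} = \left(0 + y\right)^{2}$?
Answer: $\frac{112}{3} \approx 37.333$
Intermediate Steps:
$t{\left(Q,y \right)} = y^{2}$
$P{\left(Z \right)} = \frac{2 Z}{14 + Z}$
$P{\left(t{\left(-1,-2 \right)} \right)} 84 = \frac{2 \left(-2\right)^{2}}{14 + \left(-2\right)^{2}} \cdot 84 = 2 \cdot 4 \frac{1}{14 + 4} \cdot 84 = 2 \cdot 4 \cdot \frac{1}{18} \cdot 84 = \frac{4}{9} \cdot 84 = \frac{112}{3}$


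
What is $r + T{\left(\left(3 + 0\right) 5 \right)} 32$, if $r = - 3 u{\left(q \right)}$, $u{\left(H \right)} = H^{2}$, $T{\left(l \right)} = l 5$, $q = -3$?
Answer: $2373$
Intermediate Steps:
$T{\left(l \right)} = 5 l$
$r = -27$ ($r = - 3 \left(-3\right)^{2} = \left(-3\right) 9 = -27$)
$r + T{\left(\left(3 + 0\right) 5 \right)} 32 = -27 + 5 \left(3 + 0\right) 5 \cdot 32 = -27 + 5 \cdot 3 \cdot 5 \cdot 32 = -27 + 5 \cdot 15 \cdot 32 = -27 + 75 \cdot 32 = -27 + 2400 = 2373$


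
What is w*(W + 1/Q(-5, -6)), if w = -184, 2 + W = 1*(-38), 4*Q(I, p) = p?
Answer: 22448/3 ≈ 7482.7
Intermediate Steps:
Q(I, p) = p/4
W = -40 (W = -2 + 1*(-38) = -2 - 38 = -40)
w*(W + 1/Q(-5, -6)) = -184*(-40 + 1/((¼)*(-6))) = -184*(-40 + 1/(-3/2)) = -184*(-40 - ⅔) = -184*(-122/3) = 22448/3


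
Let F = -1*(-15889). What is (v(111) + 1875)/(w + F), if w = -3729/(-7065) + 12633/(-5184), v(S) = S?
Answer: 2693969280/21550521053 ≈ 0.12501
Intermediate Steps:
w = -2589667/1356480 (w = -3729*(-1/7065) + 12633*(-1/5184) = 1243/2355 - 4211/1728 = -2589667/1356480 ≈ -1.9091)
F = 15889
(v(111) + 1875)/(w + F) = (111 + 1875)/(-2589667/1356480 + 15889) = 1986/(21550521053/1356480) = 1986*(1356480/21550521053) = 2693969280/21550521053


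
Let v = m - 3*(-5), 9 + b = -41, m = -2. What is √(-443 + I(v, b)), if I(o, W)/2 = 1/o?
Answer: I*√74841/13 ≈ 21.044*I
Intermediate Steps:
b = -50 (b = -9 - 41 = -50)
v = 13 (v = -2 - 3*(-5) = -2 + 15 = 13)
I(o, W) = 2/o
√(-443 + I(v, b)) = √(-443 + 2/13) = √(-5757/13) = I*√74841/13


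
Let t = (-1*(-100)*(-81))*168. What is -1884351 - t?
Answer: -523551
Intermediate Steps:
t = -1360800 (t = (100*(-81))*168 = -8100*168 = -1360800)
-1884351 - t = -1884351 - 1*(-1360800) = -1884351 + 1360800 = -523551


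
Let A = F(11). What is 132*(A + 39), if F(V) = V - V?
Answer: 5148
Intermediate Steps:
F(V) = 0
A = 0
132*(A + 39) = 132*(0 + 39) = 132*39 = 5148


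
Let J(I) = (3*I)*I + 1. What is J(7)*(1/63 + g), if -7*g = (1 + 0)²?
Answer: -1184/63 ≈ -18.794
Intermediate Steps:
g = -⅐ (g = -(1 + 0)²/7 = -⅐*1² = -⅐*1 = -⅐ ≈ -0.14286)
J(I) = 1 + 3*I² (J(I) = 3*I² + 1 = 1 + 3*I²)
J(7)*(1/63 + g) = (1 + 3*7²)*(1/63 - ⅐) = (1 + 3*49)*(1/63 - ⅐) = (1 + 147)*(-8/63) = 148*(-8/63) = -1184/63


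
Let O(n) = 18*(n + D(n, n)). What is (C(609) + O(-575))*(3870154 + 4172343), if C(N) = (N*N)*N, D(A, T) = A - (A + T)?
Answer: 1816530881882913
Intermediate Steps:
D(A, T) = -T (D(A, T) = A + (-A - T) = -T)
C(N) = N³ (C(N) = N²*N = N³)
O(n) = 0 (O(n) = 18*(n - n) = 18*0 = 0)
(C(609) + O(-575))*(3870154 + 4172343) = (609³ + 0)*(3870154 + 4172343) = (225866529 + 0)*8042497 = 225866529*8042497 = 1816530881882913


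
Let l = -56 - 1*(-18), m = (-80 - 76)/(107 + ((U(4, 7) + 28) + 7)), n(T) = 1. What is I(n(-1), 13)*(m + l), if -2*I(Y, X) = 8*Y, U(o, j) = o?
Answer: 11408/73 ≈ 156.27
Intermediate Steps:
I(Y, X) = -4*Y
m = -78/73 (m = (-80 - 76)/(107 + ((4 + 28) + 7)) = -156/(107 + (32 + 7)) = -156/(107 + 39) = -156/146 = -156*1/146 = -78/73 ≈ -1.0685)
l = -38 (l = -56 + 18 = -38)
I(n(-1), 13)*(m + l) = (-4*1)*(-78/73 - 38) = -4*(-2852/73) = 11408/73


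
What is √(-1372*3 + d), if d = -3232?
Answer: 2*I*√1837 ≈ 85.72*I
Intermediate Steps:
√(-1372*3 + d) = √(-1372*3 - 3232) = √(-4116 - 3232) = √(-7348) = 2*I*√1837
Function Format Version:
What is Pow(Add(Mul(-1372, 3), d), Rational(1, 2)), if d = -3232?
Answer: Mul(2, I, Pow(1837, Rational(1, 2))) ≈ Mul(85.720, I)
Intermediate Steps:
Pow(Add(Mul(-1372, 3), d), Rational(1, 2)) = Pow(Add(Mul(-1372, 3), -3232), Rational(1, 2)) = Pow(Add(-4116, -3232), Rational(1, 2)) = Pow(-7348, Rational(1, 2)) = Mul(2, I, Pow(1837, Rational(1, 2)))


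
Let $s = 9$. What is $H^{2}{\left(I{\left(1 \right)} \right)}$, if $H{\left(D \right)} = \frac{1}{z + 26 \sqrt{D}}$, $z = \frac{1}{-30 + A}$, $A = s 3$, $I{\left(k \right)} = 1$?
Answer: $\frac{9}{5929} \approx 0.001518$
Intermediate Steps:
$A = 27$ ($A = 9 \cdot 3 = 27$)
$z = - \frac{1}{3}$ ($z = \frac{1}{-30 + 27} = \frac{1}{-3} = - \frac{1}{3} \approx -0.33333$)
$H{\left(D \right)} = \frac{1}{- \frac{1}{3} + 26 \sqrt{D}}$
$H^{2}{\left(I{\left(1 \right)} \right)} = \left(\frac{3}{-1 + 78 \sqrt{1}}\right)^{2} = \left(\frac{3}{-1 + 78 \cdot 1}\right)^{2} = \left(\frac{3}{-1 + 78}\right)^{2} = \left(\frac{3}{77}\right)^{2} = \frac{9}{5929}$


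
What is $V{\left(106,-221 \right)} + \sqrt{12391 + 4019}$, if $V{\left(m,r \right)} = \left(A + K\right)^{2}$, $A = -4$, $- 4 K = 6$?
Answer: $\frac{121}{4} + \sqrt{16410} \approx 158.35$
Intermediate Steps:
$K = - \frac{3}{2}$ ($K = \left(- \frac{1}{4}\right) 6 = - \frac{3}{2} \approx -1.5$)
$V{\left(m,r \right)} = \frac{121}{4}$ ($V{\left(m,r \right)} = \left(-4 - \frac{3}{2}\right)^{2} = \left(- \frac{11}{2}\right)^{2} = \frac{121}{4}$)
$V{\left(106,-221 \right)} + \sqrt{12391 + 4019} = \frac{121}{4} + \sqrt{12391 + 4019} = \frac{121}{4} + \sqrt{16410}$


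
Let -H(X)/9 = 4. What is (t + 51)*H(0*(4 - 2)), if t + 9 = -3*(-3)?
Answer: -1836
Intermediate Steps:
H(X) = -36 (H(X) = -9*4 = -36)
t = 0 (t = -9 - 3*(-3) = -9 + 9 = 0)
(t + 51)*H(0*(4 - 2)) = (0 + 51)*(-36) = 51*(-36) = -1836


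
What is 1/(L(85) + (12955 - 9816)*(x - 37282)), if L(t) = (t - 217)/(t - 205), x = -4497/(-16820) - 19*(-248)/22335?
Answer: -75134940/8792793739030573 ≈ -8.5451e-9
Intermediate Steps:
x = 35939267/75134940 (x = -4497*(-1/16820) + 4712*(1/22335) = 4497/16820 + 4712/22335 = 35939267/75134940 ≈ 0.47833)
L(t) = (-217 + t)/(-205 + t)
1/(L(85) + (12955 - 9816)*(x - 37282)) = 1/((-217 + 85)/(-205 + 85) + (12955 - 9816)*(35939267/75134940 - 37282)) = 1/(-132/(-120) + 3139*(-2801144893813/75134940)) = 1/(-1/120*(-132) - 8792793821679007/75134940) = 1/(11/10 - 8792793821679007/75134940) = 1/(-8792793739030573/75134940) = -75134940/8792793739030573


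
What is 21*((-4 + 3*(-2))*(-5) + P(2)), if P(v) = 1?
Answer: 1071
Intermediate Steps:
21*((-4 + 3*(-2))*(-5) + P(2)) = 21*((-4 + 3*(-2))*(-5) + 1) = 21*((-4 - 6)*(-5) + 1) = 21*(-10*(-5) + 1) = 21*(50 + 1) = 21*51 = 1071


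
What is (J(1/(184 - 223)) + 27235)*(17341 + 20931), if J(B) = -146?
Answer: 1036750208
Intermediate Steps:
(J(1/(184 - 223)) + 27235)*(17341 + 20931) = (-146 + 27235)*(17341 + 20931) = 27089*38272 = 1036750208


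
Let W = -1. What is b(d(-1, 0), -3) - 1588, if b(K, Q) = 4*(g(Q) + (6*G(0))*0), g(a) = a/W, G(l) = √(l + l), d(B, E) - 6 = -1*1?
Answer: -1576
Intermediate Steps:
d(B, E) = 5 (d(B, E) = 6 - 1*1 = 6 - 1 = 5)
G(l) = √2*√l (G(l) = √(2*l) = √2*√l)
g(a) = -a (g(a) = a/(-1) = a*(-1) = -a)
b(K, Q) = -4*Q (b(K, Q) = 4*(-Q + (6*(√2*√0))*0) = 4*(-Q + (6*(√2*0))*0) = 4*(-Q + (6*0)*0) = 4*(-Q + 0*0) = 4*(-Q + 0) = 4*(-Q) = -4*Q)
b(d(-1, 0), -3) - 1588 = -4*(-3) - 1588 = 12 - 1588 = -1576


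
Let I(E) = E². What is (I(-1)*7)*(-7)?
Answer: -49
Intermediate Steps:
(I(-1)*7)*(-7) = ((-1)²*7)*(-7) = (1*7)*(-7) = 7*(-7) = -49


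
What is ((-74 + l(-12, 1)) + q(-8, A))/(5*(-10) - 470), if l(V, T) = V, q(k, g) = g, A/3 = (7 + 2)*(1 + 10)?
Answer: -211/520 ≈ -0.40577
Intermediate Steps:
A = 297 (A = 3*((7 + 2)*(1 + 10)) = 3*(9*11) = 3*99 = 297)
((-74 + l(-12, 1)) + q(-8, A))/(5*(-10) - 470) = ((-74 - 12) + 297)/(5*(-10) - 470) = (-86 + 297)/(-50 - 470) = 211/(-520) = 211*(-1/520) = -211/520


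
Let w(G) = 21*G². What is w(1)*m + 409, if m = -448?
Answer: -8999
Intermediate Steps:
w(1)*m + 409 = (21*1²)*(-448) + 409 = (21*1)*(-448) + 409 = 21*(-448) + 409 = -9408 + 409 = -8999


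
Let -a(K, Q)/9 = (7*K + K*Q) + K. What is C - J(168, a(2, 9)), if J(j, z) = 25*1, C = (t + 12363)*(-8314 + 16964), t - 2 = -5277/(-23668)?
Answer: 1265754623675/11834 ≈ 1.0696e+8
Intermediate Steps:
t = 52613/23668 (t = 2 - 5277/(-23668) = 2 - 5277*(-1/23668) = 2 + 5277/23668 = 52613/23668 ≈ 2.2230)
a(K, Q) = -72*K - 9*K*Q (a(K, Q) = -9*((7*K + K*Q) + K) = -9*(8*K + K*Q) = -72*K - 9*K*Q)
C = 1265754919525/11834 (C = (52613/23668 + 12363)*(-8314 + 16964) = (292660097/23668)*8650 = 1265754919525/11834 ≈ 1.0696e+8)
J(j, z) = 25
C - J(168, a(2, 9)) = 1265754919525/11834 - 1*25 = 1265754919525/11834 - 25 = 1265754623675/11834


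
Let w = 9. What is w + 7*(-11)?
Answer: -68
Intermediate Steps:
w + 7*(-11) = 9 + 7*(-11) = 9 - 77 = -68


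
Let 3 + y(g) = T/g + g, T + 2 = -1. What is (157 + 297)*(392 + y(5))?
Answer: 893018/5 ≈ 1.7860e+5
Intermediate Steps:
T = -3 (T = -2 - 1 = -3)
y(g) = -3 + g - 3/g (y(g) = -3 + (-3/g + g) = -3 + (g - 3/g) = -3 + g - 3/g)
(157 + 297)*(392 + y(5)) = (157 + 297)*(392 + (-3 + 5 - 3/5)) = 454*(392 + (-3 + 5 - 3*1/5)) = 454*(392 + (-3 + 5 - 3/5)) = 454*(392 + 7/5) = 454*(1967/5) = 893018/5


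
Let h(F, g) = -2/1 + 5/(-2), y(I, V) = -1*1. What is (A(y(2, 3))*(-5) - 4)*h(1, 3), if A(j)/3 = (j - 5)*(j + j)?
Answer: 828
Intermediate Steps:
y(I, V) = -1
h(F, g) = -9/2 (h(F, g) = -2*1 + 5*(-½) = -2 - 5/2 = -9/2)
A(j) = 6*j*(-5 + j) (A(j) = 3*((j - 5)*(j + j)) = 3*((-5 + j)*(2*j)) = 3*(2*j*(-5 + j)) = 6*j*(-5 + j))
(A(y(2, 3))*(-5) - 4)*h(1, 3) = ((6*(-1)*(-5 - 1))*(-5) - 4)*(-9/2) = ((6*(-1)*(-6))*(-5) - 4)*(-9/2) = (36*(-5) - 4)*(-9/2) = (-180 - 4)*(-9/2) = -184*(-9/2) = 828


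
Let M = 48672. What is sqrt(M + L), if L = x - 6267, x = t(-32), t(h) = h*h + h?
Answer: sqrt(43397) ≈ 208.32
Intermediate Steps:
t(h) = h + h**2 (t(h) = h**2 + h = h + h**2)
x = 992 (x = -32*(1 - 32) = -32*(-31) = 992)
L = -5275 (L = 992 - 6267 = -5275)
sqrt(M + L) = sqrt(48672 - 5275) = sqrt(43397)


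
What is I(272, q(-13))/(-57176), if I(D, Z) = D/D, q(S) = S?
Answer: -1/57176 ≈ -1.7490e-5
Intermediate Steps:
I(D, Z) = 1
I(272, q(-13))/(-57176) = 1/(-57176) = 1*(-1/57176) = -1/57176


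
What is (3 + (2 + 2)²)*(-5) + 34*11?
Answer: 279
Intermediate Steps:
(3 + (2 + 2)²)*(-5) + 34*11 = (3 + 4²)*(-5) + 374 = (3 + 16)*(-5) + 374 = 19*(-5) + 374 = -95 + 374 = 279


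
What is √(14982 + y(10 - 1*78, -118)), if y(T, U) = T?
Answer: √14914 ≈ 122.12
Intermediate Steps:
√(14982 + y(10 - 1*78, -118)) = √(14982 + (10 - 1*78)) = √(14982 + (10 - 78)) = √(14982 - 68) = √14914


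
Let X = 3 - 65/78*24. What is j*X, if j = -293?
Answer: 4981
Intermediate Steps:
X = -17 (X = 3 - 65*1/78*24 = 3 - ⅚*24 = 3 - 20 = -17)
j*X = -293*(-17) = 4981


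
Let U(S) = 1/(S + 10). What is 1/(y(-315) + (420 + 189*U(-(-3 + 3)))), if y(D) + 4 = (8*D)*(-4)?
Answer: 10/105149 ≈ 9.5103e-5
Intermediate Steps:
U(S) = 1/(10 + S)
y(D) = -4 - 32*D (y(D) = -4 + (8*D)*(-4) = -4 - 32*D)
1/(y(-315) + (420 + 189*U(-(-3 + 3)))) = 1/((-4 - 32*(-315)) + (420 + 189/(10 - (-3 + 3)))) = 1/((-4 + 10080) + (420 + 189/(10 - 1*0))) = 1/(10076 + (420 + 189/(10 + 0))) = 1/(10076 + (420 + 189/10)) = 1/(10076 + 4389/10) = 1/(105149/10) = 10/105149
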